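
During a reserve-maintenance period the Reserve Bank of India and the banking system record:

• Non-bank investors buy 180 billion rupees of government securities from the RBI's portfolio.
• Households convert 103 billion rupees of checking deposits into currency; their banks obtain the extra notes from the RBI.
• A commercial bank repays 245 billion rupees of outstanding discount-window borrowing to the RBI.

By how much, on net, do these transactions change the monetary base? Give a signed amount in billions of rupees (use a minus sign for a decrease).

RBI balance sheet:
  Assets:      Securities −180B, Loans to banks −245B
  Liabilities: Bank reserves −528B, Currency in circulation +103B
Commercial banking system:
  Assets:      Reserves at CB −528B
  Liabilities: Checkable deposits −283B, Borrowings from CB −245B
Monetary base = currency + reserves: +103B + (−528B) = -425 billion.

-425 billion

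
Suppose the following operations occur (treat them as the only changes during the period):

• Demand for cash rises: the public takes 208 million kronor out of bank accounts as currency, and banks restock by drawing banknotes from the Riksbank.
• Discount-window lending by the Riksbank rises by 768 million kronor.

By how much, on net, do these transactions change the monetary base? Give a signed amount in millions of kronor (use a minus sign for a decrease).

+768 million

Currency withdrawal 208 million kronor: just a shift between currency and reserves — both are base money → 0.
Discount-window loan 768 million kronor: Riksbank balance sheet expands → +768M.
Net: 0 + 768 = +768 million.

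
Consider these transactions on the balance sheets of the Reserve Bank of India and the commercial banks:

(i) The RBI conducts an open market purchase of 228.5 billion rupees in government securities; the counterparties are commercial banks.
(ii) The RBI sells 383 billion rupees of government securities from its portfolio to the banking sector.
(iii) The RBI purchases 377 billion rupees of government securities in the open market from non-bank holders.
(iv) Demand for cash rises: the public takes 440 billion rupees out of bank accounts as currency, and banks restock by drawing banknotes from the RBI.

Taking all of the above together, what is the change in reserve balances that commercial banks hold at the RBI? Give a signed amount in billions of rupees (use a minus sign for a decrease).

-217.5 billion

OMO purchase (from banks) 228.5 billion rupees: the RBI pays by crediting reserve accounts → +228.5B.
OMO sale (to banks) 383 billion rupees: the buying banks pay out of their reserve balances → −383B.
Asset purchase (from non-banks) 377 billion rupees: the RBI pays by crediting reserve accounts → +377B.
Currency withdrawal 440 billion rupees: banks swap reserves for currency → −440B.
Net: 228.5 − 383 + 377 − 440 = -217.5 billion.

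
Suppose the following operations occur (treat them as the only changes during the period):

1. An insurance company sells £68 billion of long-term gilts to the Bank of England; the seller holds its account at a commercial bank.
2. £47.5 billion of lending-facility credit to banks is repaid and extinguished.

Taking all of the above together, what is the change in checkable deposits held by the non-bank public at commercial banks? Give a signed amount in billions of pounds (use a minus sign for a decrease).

Asset purchase (from non-banks) £68 billion: non-bank counterparties' bank balances rise → +£68B.
Discount-window repayment £47.5 billion: the counterparty is a bank, so public deposits are unchanged → 0.
Net: 68 + 0 = +£68 billion.

+£68 billion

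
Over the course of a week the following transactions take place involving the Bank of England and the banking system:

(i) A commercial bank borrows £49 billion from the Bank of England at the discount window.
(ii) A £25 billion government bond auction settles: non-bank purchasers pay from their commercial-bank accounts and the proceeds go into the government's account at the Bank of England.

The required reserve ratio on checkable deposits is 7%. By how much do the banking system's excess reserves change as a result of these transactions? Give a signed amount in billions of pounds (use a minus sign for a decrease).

+£25.75 billion

Discount-window loan £49 billion: reserves +£49B, deposits 0.
Government account inflow £25 billion: reserves −£25B, deposits −£25B.
Totals: Δreserves = +£24B, Δdeposits = −£25B.
Δrequired reserves = 7% × −£25B = −£1.75B.
Δexcess reserves = Δreserves − Δrequired = +£24B − (−£1.75B) = +£25.75 billion.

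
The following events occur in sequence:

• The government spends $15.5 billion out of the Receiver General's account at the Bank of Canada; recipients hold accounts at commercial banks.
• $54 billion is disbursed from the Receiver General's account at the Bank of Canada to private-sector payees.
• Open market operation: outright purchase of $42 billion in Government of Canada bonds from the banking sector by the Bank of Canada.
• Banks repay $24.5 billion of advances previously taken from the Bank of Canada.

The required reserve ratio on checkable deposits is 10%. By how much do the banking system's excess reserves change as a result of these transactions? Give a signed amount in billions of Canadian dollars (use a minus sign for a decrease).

+$80.05 billion

Government spending $15.5 billion: reserves +$15.5B, deposits +$15.5B.
Government spending $54 billion: reserves +$54B, deposits +$54B.
OMO purchase (from banks) $42 billion: reserves +$42B, deposits 0.
Discount-window repayment $24.5 billion: reserves −$24.5B, deposits 0.
Totals: Δreserves = +$87B, Δdeposits = +$69.5B.
Δrequired reserves = 10% × +$69.5B = +$6.95B.
Δexcess reserves = Δreserves − Δrequired = +$87B − (+$6.95B) = +$80.05 billion.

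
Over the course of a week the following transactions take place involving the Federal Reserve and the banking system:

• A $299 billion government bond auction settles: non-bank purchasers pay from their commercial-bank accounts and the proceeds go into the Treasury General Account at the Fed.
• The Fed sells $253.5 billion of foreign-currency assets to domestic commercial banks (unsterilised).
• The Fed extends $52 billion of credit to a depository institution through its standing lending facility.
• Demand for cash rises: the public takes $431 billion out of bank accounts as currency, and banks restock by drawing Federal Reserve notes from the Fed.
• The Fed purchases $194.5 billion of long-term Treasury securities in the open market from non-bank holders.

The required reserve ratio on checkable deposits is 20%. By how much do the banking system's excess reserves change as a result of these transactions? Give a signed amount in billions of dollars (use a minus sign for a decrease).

Government account inflow $299 billion: reserves −$299B, deposits −$299B.
FX sale $253.5 billion: reserves −$253.5B, deposits 0.
Discount-window loan $52 billion: reserves +$52B, deposits 0.
Currency withdrawal $431 billion: reserves −$431B, deposits −$431B.
Asset purchase (from non-banks) $194.5 billion: reserves +$194.5B, deposits +$194.5B.
Totals: Δreserves = −$737B, Δdeposits = −$535.5B.
Δrequired reserves = 20% × −$535.5B = −$107.1B.
Δexcess reserves = Δreserves − Δrequired = −$737B − (−$107.1B) = -$629.9 billion.

-$629.9 billion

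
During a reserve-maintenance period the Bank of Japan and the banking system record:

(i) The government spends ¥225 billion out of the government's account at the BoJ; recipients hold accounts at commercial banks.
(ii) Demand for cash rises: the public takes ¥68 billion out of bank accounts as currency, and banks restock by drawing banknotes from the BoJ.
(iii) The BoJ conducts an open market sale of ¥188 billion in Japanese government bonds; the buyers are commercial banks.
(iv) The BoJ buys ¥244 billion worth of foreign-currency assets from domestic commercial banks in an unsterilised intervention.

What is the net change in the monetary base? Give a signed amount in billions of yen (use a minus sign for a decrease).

+¥281 billion

Government spending ¥225 billion: a non-base liability converts back to reserves → +¥225B.
Currency withdrawal ¥68 billion: just a shift between currency and reserves — both are base money → 0.
OMO sale (to banks) ¥188 billion: BoJ balance sheet contracts → −¥188B.
FX purchase ¥244 billion: BoJ balance sheet expands → +¥244B.
Net: 225 + 0 − 188 + 244 = +¥281 billion.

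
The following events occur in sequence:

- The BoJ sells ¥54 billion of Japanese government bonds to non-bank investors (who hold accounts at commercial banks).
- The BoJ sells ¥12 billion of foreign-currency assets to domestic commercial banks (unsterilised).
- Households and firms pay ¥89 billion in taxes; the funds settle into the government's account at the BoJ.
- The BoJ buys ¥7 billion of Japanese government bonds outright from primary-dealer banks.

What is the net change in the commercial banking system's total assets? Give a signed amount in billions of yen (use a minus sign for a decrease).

-¥143 billion

Asset sale (to non-banks) ¥54 billion: bank balance sheets shrink → −¥54B.
FX sale ¥12 billion: just an asset swap on bank balance sheets → 0.
Government account inflow ¥89 billion: bank balance sheets shrink → −¥89B.
OMO purchase (from banks) ¥7 billion: just an asset swap on bank balance sheets → 0.
Net: −54 + 0 − 89 + 0 = -¥143 billion.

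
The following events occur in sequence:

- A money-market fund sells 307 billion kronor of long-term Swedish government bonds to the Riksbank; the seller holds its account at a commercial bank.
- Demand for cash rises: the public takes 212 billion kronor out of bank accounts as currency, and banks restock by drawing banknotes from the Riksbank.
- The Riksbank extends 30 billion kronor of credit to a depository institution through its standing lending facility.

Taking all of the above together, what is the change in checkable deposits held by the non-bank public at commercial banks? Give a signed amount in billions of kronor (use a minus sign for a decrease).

+95 billion

Asset purchase (from non-banks) 307 billion kronor: non-bank counterparties' bank balances rise → +307B.
Currency withdrawal 212 billion kronor: non-bank counterparties' bank balances fall → −212B.
Discount-window loan 30 billion kronor: the counterparty is a bank, so public deposits are unchanged → 0.
Net: 307 − 212 + 0 = +95 billion.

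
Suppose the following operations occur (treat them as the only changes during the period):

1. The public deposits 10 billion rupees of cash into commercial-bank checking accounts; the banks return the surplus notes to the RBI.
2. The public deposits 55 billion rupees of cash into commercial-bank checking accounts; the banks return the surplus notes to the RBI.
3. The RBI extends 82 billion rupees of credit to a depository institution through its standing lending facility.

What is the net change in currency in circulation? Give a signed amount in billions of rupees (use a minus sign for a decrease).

-65 billion

RBI balance sheet:
  Assets:      Loans to banks +82B
  Liabilities: Bank reserves +147B, Currency in circulation −65B
So the change in currency in circulation is -65 billion.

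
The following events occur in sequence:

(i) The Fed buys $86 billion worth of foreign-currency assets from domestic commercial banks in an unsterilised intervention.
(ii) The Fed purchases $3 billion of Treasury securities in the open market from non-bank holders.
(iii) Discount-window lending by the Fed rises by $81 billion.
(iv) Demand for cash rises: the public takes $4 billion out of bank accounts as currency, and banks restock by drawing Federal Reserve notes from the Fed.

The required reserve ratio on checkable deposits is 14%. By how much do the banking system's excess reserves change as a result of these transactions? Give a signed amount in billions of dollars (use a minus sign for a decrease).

+$166.14 billion

FX purchase $86 billion: reserves +$86B, deposits 0.
Asset purchase (from non-banks) $3 billion: reserves +$3B, deposits +$3B.
Discount-window loan $81 billion: reserves +$81B, deposits 0.
Currency withdrawal $4 billion: reserves −$4B, deposits −$4B.
Totals: Δreserves = +$166B, Δdeposits = −$1B.
Δrequired reserves = 14% × −$1B = −$0.14B.
Δexcess reserves = Δreserves − Δrequired = +$166B − (−$0.14B) = +$166.14 billion.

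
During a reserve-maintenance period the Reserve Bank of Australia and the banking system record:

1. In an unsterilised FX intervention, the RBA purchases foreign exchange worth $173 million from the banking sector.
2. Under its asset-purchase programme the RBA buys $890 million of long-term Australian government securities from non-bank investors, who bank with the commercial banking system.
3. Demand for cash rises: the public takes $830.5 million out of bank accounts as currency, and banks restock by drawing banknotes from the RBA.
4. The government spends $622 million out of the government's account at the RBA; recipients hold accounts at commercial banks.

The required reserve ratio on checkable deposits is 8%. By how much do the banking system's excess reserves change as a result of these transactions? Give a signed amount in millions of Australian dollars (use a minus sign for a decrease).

FX purchase $173 million: reserves +$173M, deposits 0.
Asset purchase (from non-banks) $890 million: reserves +$890M, deposits +$890M.
Currency withdrawal $830.5 million: reserves −$830.5M, deposits −$830.5M.
Government spending $622 million: reserves +$622M, deposits +$622M.
Totals: Δreserves = +$854.5M, Δdeposits = +$681.5M.
Δrequired reserves = 8% × +$681.5M = +$54.52M.
Δexcess reserves = Δreserves − Δrequired = +$854.5M − (+$54.52M) = +$799.98 million.

+$799.98 million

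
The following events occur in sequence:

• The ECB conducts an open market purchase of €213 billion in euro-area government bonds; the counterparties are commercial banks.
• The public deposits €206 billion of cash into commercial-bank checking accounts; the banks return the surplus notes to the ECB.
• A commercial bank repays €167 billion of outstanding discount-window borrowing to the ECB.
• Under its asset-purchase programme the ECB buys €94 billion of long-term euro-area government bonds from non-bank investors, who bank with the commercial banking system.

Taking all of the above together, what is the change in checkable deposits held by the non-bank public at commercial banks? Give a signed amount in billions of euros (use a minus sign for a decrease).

+€300 billion

OMO purchase (from banks) €213 billion: the counterparty is a bank, so public deposits are unchanged → 0.
Currency deposit €206 billion: non-bank counterparties' bank balances rise → +€206B.
Discount-window repayment €167 billion: the counterparty is a bank, so public deposits are unchanged → 0.
Asset purchase (from non-banks) €94 billion: non-bank counterparties' bank balances rise → +€94B.
Net: 0 + 206 + 0 + 94 = +€300 billion.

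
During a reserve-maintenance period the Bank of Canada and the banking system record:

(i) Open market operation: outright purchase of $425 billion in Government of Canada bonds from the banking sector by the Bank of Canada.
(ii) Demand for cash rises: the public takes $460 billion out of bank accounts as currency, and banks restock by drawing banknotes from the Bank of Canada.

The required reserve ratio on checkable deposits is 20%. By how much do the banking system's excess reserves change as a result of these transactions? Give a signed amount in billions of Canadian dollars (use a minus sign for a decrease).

OMO purchase (from banks) $425 billion: reserves +$425B, deposits 0.
Currency withdrawal $460 billion: reserves −$460B, deposits −$460B.
Totals: Δreserves = −$35B, Δdeposits = −$460B.
Δrequired reserves = 20% × −$460B = −$92B.
Δexcess reserves = Δreserves − Δrequired = −$35B − (−$92B) = +$57 billion.

+$57 billion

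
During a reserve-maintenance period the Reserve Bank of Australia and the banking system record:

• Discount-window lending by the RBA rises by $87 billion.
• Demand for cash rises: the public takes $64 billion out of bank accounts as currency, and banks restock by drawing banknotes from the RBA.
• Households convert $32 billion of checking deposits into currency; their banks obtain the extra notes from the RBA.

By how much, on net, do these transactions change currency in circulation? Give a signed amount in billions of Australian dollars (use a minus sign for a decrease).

+$96 billion

Discount-window loan $87 billion: no currency enters or leaves circulation → 0.
Currency withdrawal $64 billion: notes leave the central bank → +$64B.
Currency withdrawal $32 billion: notes leave the central bank → +$32B.
Net: 0 + 64 + 32 = +$96 billion.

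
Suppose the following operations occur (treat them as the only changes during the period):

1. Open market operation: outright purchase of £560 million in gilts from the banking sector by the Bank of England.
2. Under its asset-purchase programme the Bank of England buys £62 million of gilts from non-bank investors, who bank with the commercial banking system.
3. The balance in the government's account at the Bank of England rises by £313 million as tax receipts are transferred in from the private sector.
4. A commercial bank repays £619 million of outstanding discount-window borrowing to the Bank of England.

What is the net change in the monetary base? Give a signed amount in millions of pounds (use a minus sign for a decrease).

-£310 million

Bank of England balance sheet:
  Assets:      Securities +£622M, Loans to banks −£619M
  Liabilities: Bank reserves −£310M, Government deposits +£313M
Monetary base = currency + reserves: 0 + (−£310M) = -£310 million.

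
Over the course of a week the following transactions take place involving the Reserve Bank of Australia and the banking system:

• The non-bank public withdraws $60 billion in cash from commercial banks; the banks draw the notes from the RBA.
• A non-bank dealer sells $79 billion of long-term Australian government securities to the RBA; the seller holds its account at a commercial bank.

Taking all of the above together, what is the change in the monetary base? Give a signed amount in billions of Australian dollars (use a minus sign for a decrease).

Currency withdrawal $60 billion: just a shift between currency and reserves — both are base money → 0.
Asset purchase (from non-banks) $79 billion: RBA balance sheet expands → +$79B.
Net: 0 + 79 = +$79 billion.

+$79 billion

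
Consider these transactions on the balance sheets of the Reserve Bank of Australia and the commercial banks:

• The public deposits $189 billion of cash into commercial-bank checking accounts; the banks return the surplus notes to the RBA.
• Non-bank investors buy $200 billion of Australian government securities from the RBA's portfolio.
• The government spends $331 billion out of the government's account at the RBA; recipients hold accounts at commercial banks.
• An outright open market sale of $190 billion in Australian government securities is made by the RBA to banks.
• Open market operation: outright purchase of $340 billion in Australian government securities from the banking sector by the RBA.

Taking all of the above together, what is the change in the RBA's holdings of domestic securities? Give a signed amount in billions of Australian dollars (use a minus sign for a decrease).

RBA balance sheet:
  Assets:      Securities −$50B
  Liabilities: Bank reserves +$470B, Currency in circulation −$189B, Government deposits −$331B
So the change in the RBA's holdings of domestic securities is -$50 billion.

-$50 billion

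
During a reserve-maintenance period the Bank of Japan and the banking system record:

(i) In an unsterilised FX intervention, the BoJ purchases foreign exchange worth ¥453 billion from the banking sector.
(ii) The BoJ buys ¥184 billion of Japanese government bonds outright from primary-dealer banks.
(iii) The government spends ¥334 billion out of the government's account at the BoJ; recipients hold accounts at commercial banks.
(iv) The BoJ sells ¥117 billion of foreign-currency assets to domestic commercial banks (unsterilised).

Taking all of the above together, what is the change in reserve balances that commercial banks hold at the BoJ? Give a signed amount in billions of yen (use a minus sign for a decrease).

FX purchase ¥453 billion: the BoJ pays by crediting reserve accounts → +¥453B.
OMO purchase (from banks) ¥184 billion: the BoJ pays by crediting reserve accounts → +¥184B.
Government spending ¥334 billion: government payments flow into bank reserve accounts → +¥334B.
FX sale ¥117 billion: the buying banks pay out of their reserve balances → −¥117B.
Net: 453 + 184 + 334 − 117 = +¥854 billion.

+¥854 billion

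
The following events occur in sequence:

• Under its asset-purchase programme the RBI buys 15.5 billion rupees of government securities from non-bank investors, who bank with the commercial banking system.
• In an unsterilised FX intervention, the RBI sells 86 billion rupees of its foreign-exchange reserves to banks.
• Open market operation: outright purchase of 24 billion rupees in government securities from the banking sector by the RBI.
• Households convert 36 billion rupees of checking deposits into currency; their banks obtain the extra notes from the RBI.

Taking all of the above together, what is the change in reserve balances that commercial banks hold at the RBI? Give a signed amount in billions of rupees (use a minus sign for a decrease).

RBI balance sheet:
  Assets:      Securities +39.5B, Foreign assets −86B
  Liabilities: Bank reserves −82.5B, Currency in circulation +36B
Commercial banking system:
  Assets:      Reserves at CB −82.5B, Securities −24B, Foreign assets +86B
  Liabilities: Checkable deposits −20.5B
So the change in reserve balances that commercial banks hold at the RBI is -82.5 billion.

-82.5 billion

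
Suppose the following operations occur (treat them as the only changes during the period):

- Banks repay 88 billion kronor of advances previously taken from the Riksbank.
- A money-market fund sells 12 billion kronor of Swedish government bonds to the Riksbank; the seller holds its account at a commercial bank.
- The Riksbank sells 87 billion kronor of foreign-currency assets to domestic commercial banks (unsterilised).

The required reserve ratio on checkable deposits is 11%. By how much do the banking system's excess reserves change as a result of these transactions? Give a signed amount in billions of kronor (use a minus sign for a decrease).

-164.32 billion

Discount-window repayment 88 billion kronor: reserves −88B, deposits 0.
Asset purchase (from non-banks) 12 billion kronor: reserves +12B, deposits +12B.
FX sale 87 billion kronor: reserves −87B, deposits 0.
Totals: Δreserves = −163B, Δdeposits = +12B.
Δrequired reserves = 11% × +12B = +1.32B.
Δexcess reserves = Δreserves − Δrequired = −163B − (+1.32B) = -164.32 billion.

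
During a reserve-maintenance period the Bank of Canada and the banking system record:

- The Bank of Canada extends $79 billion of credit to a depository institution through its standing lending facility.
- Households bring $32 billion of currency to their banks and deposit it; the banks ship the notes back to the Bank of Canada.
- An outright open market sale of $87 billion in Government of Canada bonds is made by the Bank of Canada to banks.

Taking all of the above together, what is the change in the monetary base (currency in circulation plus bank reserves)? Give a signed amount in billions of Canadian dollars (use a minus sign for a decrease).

Discount-window loan $79 billion: Bank of Canada balance sheet expands → +$79B.
Currency deposit $32 billion: just a shift between currency and reserves — both are base money → 0.
OMO sale (to banks) $87 billion: Bank of Canada balance sheet contracts → −$87B.
Net: 79 + 0 − 87 = -$8 billion.

-$8 billion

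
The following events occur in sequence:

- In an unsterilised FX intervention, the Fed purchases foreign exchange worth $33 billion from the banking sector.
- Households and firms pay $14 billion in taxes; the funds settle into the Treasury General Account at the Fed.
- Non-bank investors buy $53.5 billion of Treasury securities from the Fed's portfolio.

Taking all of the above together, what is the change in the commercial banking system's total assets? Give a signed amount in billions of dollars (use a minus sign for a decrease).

-$67.5 billion

Fed balance sheet:
  Assets:      Securities −$53.5B, Foreign assets +$33B
  Liabilities: Bank reserves −$34.5B, Government deposits +$14B
Commercial banking system:
  Assets:      Reserves at CB −$34.5B, Foreign assets −$33B
  Liabilities: Checkable deposits −$67.5B
Change in total bank assets = -$67.5 billion.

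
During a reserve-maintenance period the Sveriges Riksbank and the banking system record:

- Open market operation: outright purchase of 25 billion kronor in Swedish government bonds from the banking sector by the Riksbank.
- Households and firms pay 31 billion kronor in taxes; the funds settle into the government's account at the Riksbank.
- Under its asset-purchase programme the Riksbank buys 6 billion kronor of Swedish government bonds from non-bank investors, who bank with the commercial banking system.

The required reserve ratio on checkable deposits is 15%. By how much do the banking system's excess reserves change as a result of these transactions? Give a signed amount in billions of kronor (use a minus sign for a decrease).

OMO purchase (from banks) 25 billion kronor: reserves +25B, deposits 0.
Government account inflow 31 billion kronor: reserves −31B, deposits −31B.
Asset purchase (from non-banks) 6 billion kronor: reserves +6B, deposits +6B.
Totals: Δreserves = 0, Δdeposits = −25B.
Δrequired reserves = 15% × −25B = −3.75B.
Δexcess reserves = Δreserves − Δrequired = 0 − (−3.75B) = +3.75 billion.

+3.75 billion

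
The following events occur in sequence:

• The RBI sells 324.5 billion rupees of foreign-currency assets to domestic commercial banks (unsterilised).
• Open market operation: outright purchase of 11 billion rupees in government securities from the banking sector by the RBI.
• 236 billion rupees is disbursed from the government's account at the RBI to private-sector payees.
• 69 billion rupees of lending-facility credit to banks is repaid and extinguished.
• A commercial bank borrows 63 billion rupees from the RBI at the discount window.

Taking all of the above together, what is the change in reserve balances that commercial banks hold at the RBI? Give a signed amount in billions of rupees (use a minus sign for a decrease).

FX sale 324.5 billion rupees: the buying banks pay out of their reserve balances → −324.5B.
OMO purchase (from banks) 11 billion rupees: the RBI pays by crediting reserve accounts → +11B.
Government spending 236 billion rupees: government payments flow into bank reserve accounts → +236B.
Discount-window repayment 69 billion rupees: repayment is debited from reserves → −69B.
Discount-window loan 63 billion rupees: the loan is credited to the bank's reserve account → +63B.
Net: −324.5 + 11 + 236 − 69 + 63 = -83.5 billion.

-83.5 billion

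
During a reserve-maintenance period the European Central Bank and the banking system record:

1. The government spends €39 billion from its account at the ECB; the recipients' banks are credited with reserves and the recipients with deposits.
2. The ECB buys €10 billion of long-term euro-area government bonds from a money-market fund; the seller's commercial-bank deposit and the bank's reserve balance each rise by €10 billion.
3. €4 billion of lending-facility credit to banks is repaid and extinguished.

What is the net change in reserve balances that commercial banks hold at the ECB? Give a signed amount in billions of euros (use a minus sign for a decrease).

ECB balance sheet:
  Assets:      Securities +€10B, Loans to banks −€4B
  Liabilities: Bank reserves +€45B, Government deposits −€39B
So the change in reserve balances that commercial banks hold at the ECB is +€45 billion.

+€45 billion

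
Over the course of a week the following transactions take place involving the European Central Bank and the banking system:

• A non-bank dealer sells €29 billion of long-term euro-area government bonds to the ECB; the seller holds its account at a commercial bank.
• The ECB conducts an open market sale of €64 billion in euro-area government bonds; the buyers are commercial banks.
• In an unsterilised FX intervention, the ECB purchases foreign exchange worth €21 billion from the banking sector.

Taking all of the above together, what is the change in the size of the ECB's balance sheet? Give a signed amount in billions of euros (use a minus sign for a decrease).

-€14 billion

Asset purchase (from non-banks) €29 billion: an ECB asset is acquired → +€29B.
OMO sale (to banks) €64 billion: an ECB asset is shed → −€64B.
FX purchase €21 billion: an ECB asset is acquired → +€21B.
Net: 29 − 64 + 21 = -€14 billion.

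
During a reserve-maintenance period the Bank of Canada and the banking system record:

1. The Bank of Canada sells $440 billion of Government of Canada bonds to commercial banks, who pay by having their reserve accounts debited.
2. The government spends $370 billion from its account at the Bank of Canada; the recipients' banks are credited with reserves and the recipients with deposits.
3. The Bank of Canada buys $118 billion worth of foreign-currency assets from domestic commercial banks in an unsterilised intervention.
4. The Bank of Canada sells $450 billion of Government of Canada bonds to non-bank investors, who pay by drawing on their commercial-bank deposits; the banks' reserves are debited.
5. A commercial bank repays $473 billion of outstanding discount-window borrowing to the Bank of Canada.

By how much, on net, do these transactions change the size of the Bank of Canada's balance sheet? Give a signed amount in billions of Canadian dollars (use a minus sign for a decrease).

OMO sale (to banks) $440 billion: a Bank of Canada asset is shed → −$440B.
Government spending $370 billion: only the composition of liabilities changes → 0.
FX purchase $118 billion: a Bank of Canada asset is acquired → +$118B.
Asset sale (to non-banks) $450 billion: a Bank of Canada asset is shed → −$450B.
Discount-window repayment $473 billion: a Bank of Canada asset is shed → −$473B.
Net: −440 + 0 + 118 − 450 − 473 = -$1245 billion.

-$1245 billion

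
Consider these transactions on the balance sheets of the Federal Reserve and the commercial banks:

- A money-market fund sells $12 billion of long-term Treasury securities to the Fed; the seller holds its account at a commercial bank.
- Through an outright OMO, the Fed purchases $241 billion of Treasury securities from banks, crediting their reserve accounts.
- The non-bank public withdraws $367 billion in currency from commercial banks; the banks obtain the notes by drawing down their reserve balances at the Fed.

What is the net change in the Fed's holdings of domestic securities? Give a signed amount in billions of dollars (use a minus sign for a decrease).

Fed balance sheet:
  Assets:      Securities +$253B
  Liabilities: Bank reserves −$114B, Currency in circulation +$367B
So the change in the Fed's holdings of domestic securities is +$253 billion.

+$253 billion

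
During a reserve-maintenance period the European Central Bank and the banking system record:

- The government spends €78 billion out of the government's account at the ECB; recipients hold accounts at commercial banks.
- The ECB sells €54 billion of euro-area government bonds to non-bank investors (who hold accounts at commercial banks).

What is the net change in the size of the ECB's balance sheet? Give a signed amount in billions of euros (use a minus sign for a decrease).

Government spending €78 billion: only the composition of liabilities changes → 0.
Asset sale (to non-banks) €54 billion: an ECB asset is shed → −€54B.
Net: 0 − 54 = -€54 billion.

-€54 billion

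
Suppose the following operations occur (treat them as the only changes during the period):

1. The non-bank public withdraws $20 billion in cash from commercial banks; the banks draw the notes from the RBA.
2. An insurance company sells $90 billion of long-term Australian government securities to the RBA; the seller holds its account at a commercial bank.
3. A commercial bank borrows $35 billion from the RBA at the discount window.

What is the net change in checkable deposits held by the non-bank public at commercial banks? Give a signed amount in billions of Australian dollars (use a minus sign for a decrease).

+$70 billion

RBA balance sheet:
  Assets:      Securities +$90B, Loans to banks +$35B
  Liabilities: Bank reserves +$105B, Currency in circulation +$20B
Commercial banking system:
  Assets:      Reserves at CB +$105B
  Liabilities: Checkable deposits +$70B, Borrowings from CB +$35B
So the change in checkable deposits held by the non-bank public at commercial banks is +$70 billion.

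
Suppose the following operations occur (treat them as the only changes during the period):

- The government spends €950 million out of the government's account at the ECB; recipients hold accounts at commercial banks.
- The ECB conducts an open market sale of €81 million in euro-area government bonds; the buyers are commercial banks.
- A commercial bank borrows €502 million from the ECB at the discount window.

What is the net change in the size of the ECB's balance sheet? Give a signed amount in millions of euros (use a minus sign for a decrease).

+€421 million

ECB balance sheet:
  Assets:      Securities −€81M, Loans to banks +€502M
  Liabilities: Bank reserves +€1371M, Government deposits −€950M
Change in total ECB assets = +€421 million.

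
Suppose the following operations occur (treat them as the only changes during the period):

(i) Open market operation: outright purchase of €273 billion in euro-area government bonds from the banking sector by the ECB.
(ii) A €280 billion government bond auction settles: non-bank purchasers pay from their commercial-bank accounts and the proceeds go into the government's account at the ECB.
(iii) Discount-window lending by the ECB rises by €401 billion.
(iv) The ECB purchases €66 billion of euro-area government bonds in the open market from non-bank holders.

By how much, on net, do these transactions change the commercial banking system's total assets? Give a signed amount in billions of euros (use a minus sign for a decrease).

OMO purchase (from banks) €273 billion: just an asset swap on bank balance sheets → 0.
Government account inflow €280 billion: bank balance sheets shrink → −€280B.
Discount-window loan €401 billion: bank balance sheets expand → +€401B.
Asset purchase (from non-banks) €66 billion: bank balance sheets expand → +€66B.
Net: 0 − 280 + 401 + 66 = +€187 billion.

+€187 billion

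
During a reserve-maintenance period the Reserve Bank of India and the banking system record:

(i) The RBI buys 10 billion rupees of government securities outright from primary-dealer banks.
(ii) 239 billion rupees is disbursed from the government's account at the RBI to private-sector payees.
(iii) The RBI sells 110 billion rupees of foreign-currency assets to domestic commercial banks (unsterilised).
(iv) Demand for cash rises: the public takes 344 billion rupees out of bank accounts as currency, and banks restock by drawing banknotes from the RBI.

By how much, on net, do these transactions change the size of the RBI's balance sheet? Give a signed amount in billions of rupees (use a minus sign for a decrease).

-100 billion

OMO purchase (from banks) 10 billion rupees: an RBI asset is acquired → +10B.
Government spending 239 billion rupees: only the composition of liabilities changes → 0.
FX sale 110 billion rupees: an RBI asset is shed → −110B.
Currency withdrawal 344 billion rupees: only the composition of liabilities changes → 0.
Net: 10 + 0 − 110 + 0 = -100 billion.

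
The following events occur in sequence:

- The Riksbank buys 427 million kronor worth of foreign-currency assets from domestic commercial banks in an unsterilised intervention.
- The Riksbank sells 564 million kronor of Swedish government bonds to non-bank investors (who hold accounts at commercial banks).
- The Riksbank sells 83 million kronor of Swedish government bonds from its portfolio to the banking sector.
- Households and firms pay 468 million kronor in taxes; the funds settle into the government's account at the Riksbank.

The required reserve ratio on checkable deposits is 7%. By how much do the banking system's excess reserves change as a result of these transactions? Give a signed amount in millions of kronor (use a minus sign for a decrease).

FX purchase 427 million kronor: reserves +427M, deposits 0.
Asset sale (to non-banks) 564 million kronor: reserves −564M, deposits −564M.
OMO sale (to banks) 83 million kronor: reserves −83M, deposits 0.
Government account inflow 468 million kronor: reserves −468M, deposits −468M.
Totals: Δreserves = −688M, Δdeposits = −1032M.
Δrequired reserves = 7% × −1032M = −72.24M.
Δexcess reserves = Δreserves − Δrequired = −688M − (−72.24M) = -615.76 million.

-615.76 million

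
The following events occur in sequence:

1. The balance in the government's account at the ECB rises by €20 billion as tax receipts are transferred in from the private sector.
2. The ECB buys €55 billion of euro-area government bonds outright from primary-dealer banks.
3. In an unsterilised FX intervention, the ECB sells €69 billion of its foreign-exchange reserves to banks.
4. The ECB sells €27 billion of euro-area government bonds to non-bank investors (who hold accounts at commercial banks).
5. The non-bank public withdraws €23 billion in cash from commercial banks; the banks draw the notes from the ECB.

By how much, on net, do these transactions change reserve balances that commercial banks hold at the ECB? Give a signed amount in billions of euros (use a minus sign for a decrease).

ECB balance sheet:
  Assets:      Securities +€28B, Foreign assets −€69B
  Liabilities: Bank reserves −€84B, Currency in circulation +€23B, Government deposits +€20B
So the change in reserve balances that commercial banks hold at the ECB is -€84 billion.

-€84 billion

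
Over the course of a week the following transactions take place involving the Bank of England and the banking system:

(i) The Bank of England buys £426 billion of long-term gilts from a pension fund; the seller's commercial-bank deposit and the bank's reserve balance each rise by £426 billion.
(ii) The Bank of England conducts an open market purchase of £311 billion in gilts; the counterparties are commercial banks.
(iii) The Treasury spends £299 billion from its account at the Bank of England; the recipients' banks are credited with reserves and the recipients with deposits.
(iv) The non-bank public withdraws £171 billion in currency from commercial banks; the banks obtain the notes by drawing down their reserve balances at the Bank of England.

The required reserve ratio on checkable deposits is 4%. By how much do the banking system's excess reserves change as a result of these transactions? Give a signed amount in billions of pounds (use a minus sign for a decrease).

+£842.84 billion

Asset purchase (from non-banks) £426 billion: reserves +£426B, deposits +£426B.
OMO purchase (from banks) £311 billion: reserves +£311B, deposits 0.
Government spending £299 billion: reserves +£299B, deposits +£299B.
Currency withdrawal £171 billion: reserves −£171B, deposits −£171B.
Totals: Δreserves = +£865B, Δdeposits = +£554B.
Δrequired reserves = 4% × +£554B = +£22.16B.
Δexcess reserves = Δreserves − Δrequired = +£865B − (+£22.16B) = +£842.84 billion.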